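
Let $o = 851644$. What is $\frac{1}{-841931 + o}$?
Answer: $\frac{1}{9713} \approx 0.00010295$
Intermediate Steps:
$\frac{1}{-841931 + o} = \frac{1}{-841931 + 851644} = \frac{1}{9713}$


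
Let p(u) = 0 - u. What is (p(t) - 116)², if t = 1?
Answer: 13689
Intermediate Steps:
p(u) = -u
(p(t) - 116)² = (-1*1 - 116)² = (-1 - 116)² = (-117)² = 13689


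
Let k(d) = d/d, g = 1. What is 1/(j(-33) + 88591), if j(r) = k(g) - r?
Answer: 1/88625 ≈ 1.1283e-5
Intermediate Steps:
k(d) = 1
j(r) = 1 - r
1/(j(-33) + 88591) = 1/((1 - 1*(-33)) + 88591) = 1/((1 + 33) + 88591) = 1/(34 + 88591) = 1/88625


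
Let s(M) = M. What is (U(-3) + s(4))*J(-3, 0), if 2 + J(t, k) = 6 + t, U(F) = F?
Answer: 1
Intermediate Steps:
J(t, k) = 4 + t (J(t, k) = -2 + (6 + t) = 4 + t)
(U(-3) + s(4))*J(-3, 0) = (-3 + 4)*(4 - 3) = 1*1 = 1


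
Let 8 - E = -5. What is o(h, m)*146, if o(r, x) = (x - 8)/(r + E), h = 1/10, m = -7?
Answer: -21900/131 ≈ -167.18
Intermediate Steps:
E = 13 (E = 8 - 1*(-5) = 8 + 5 = 13)
h = ⅒ ≈ 0.10000
o(r, x) = (-8 + x)/(13 + r) (o(r, x) = (x - 8)/(r + 13) = (-8 + x)/(13 + r))
o(h, m)*146 = ((-8 - 7)/(13 + ⅒))*146 = (-15/(131/10))*146 = ((10/131)*(-15))*146 = -150/131*146 = -21900/131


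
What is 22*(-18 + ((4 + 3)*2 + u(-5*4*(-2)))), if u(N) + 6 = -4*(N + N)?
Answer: -7260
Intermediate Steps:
u(N) = -6 - 8*N (u(N) = -6 - 4*(N + N) = -6 - 8*N)
22*(-18 + ((4 + 3)*2 + u(-5*4*(-2)))) = 22*(-18 + ((4 + 3)*2 + (-6 - 8*(-5*4)*(-2)))) = 22*(-18 + (7*2 + (-6 - (-160)*(-2)))) = 22*(-18 + (14 + (-6 - 8*40))) = 22*(-18 + (14 + (-6 - 320))) = 22*(-18 + (14 - 326)) = 22*(-18 - 312) = 22*(-330) = -7260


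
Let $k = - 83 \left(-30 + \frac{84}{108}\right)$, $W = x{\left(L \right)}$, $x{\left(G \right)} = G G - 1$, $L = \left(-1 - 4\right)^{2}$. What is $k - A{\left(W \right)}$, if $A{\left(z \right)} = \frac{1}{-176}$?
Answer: $\frac{3841913}{1584} \approx 2425.4$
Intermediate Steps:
$L = 25$ ($L = \left(-5\right)^{2} = 25$)
$x{\left(G \right)} = -1 + G^{2}$ ($x{\left(G \right)} = G^{2} - 1 = -1 + G^{2}$)
$W = 624$ ($W = -1 + 25^{2} = -1 + 625 = 624$)
$k = \frac{21829}{9}$ ($k = - 83 \left(-30 + 84 \cdot \frac{1}{108}\right) = - 83 \left(-30 + \frac{7}{9}\right) = \left(-83\right) \left(- \frac{263}{9}\right) = \frac{21829}{9} \approx 2425.4$)
$A{\left(z \right)} = - \frac{1}{176}$
$k - A{\left(W \right)} = \frac{21829}{9} - - \frac{1}{176} = \frac{21829}{9} + \frac{1}{176} = \frac{3841913}{1584}$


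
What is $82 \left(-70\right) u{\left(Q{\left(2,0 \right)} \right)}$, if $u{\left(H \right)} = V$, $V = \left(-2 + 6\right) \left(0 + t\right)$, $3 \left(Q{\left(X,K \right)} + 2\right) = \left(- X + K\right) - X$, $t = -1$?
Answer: $22960$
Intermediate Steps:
$Q{\left(X,K \right)} = -2 - \frac{2 X}{3} + \frac{K}{3}$ ($Q{\left(X,K \right)} = -2 + \frac{\left(- X + K\right) - X}{3} = -2 + \frac{\left(K - X\right) - X}{3} = -2 + \frac{K - 2 X}{3} = -2 + \left(- \frac{2 X}{3} + \frac{K}{3}\right) = -2 - \frac{2 X}{3} + \frac{K}{3}$)
$V = -4$ ($V = \left(-2 + 6\right) \left(0 - 1\right) = 4 \left(-1\right) = -4$)
$u{\left(H \right)} = -4$
$82 \left(-70\right) u{\left(Q{\left(2,0 \right)} \right)} = 82 \left(-70\right) \left(-4\right) = \left(-5740\right) \left(-4\right) = 22960$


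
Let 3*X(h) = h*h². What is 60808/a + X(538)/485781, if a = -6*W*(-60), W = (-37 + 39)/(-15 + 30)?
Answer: 4003863125/2914686 ≈ 1373.7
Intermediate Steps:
X(h) = h³/3 (X(h) = (h*h²)/3 = h³/3)
W = 2/15 ≈ 0.13333
a = 48 (a = -6*2/15*(-60) = -⅘*(-60) = 48)
60808/a + X(538)/485781 = 60808/48 + ((⅓)*538³)/485781 = 60808*(1/48) + ((⅓)*155720872)*(1/485781) = 7601/6 + (155720872/3)*(1/485781) = 7601/6 + 155720872/1457343 = 4003863125/2914686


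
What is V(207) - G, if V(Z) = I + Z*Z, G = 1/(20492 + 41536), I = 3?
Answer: 2658023855/62028 ≈ 42852.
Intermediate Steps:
G = 1/62028 ≈ 1.6122e-5
V(Z) = 3 + Z**2 (V(Z) = 3 + Z*Z = 3 + Z**2)
V(207) - G = (3 + 207**2) - 1*1/62028 = (3 + 42849) - 1/62028 = 42852 - 1/62028 = 2658023855/62028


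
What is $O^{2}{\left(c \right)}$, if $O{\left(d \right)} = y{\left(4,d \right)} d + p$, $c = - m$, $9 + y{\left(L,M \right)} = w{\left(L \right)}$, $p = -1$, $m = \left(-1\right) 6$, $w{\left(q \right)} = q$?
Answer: $961$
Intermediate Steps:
$m = -6$
$y{\left(L,M \right)} = -9 + L$
$c = 6$ ($c = \left(-1\right) \left(-6\right) = 6$)
$O{\left(d \right)} = -1 - 5 d$ ($O{\left(d \right)} = \left(-9 + 4\right) d - 1 = - 5 d - 1 = -1 - 5 d$)
$O^{2}{\left(c \right)} = \left(-1 - 30\right)^{2} = \left(-31\right)^{2} = 961$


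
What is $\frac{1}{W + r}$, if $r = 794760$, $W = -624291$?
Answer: $\frac{1}{170469} \approx 5.8662 \cdot 10^{-6}$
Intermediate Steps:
$\frac{1}{W + r} = \frac{1}{-624291 + 794760} = \frac{1}{170469}$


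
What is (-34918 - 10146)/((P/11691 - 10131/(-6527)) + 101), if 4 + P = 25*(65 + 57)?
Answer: -859676430762/1961336405 ≈ -438.31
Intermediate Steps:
P = 3046 (P = -4 + 25*(65 + 57) = -4 + 25*122 = -4 + 3050 = 3046)
(-34918 - 10146)/((P/11691 - 10131/(-6527)) + 101) = (-34918 - 10146)/((3046/11691 - 10131/(-6527)) + 101) = -45064/((3046*(1/11691) - 10131*(-1/6527)) + 101) = -45064/((3046/11691 + 10131/6527) + 101) = -45064/(138322763/76307157 + 101) = -45064/7845345620/76307157 = -45064*76307157/7845345620 = -859676430762/1961336405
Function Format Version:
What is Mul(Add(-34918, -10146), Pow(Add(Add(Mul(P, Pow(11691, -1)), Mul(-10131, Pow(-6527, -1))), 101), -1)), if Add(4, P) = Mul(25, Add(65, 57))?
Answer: Rational(-859676430762, 1961336405) ≈ -438.31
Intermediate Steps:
P = 3046 (P = Add(-4, Mul(25, Add(65, 57))) = Add(-4, Mul(25, 122)) = Add(-4, 3050) = 3046)
Mul(Add(-34918, -10146), Pow(Add(Add(Mul(P, Pow(11691, -1)), Mul(-10131, Pow(-6527, -1))), 101), -1)) = Mul(Add(-34918, -10146), Pow(Add(Add(Mul(3046, Pow(11691, -1)), Mul(-10131, Pow(-6527, -1))), 101), -1)) = Mul(-45064, Pow(Add(Add(Mul(3046, Rational(1, 11691)), Mul(-10131, Rational(-1, 6527))), 101), -1)) = Mul(-45064, Pow(Add(Add(Rational(3046, 11691), Rational(10131, 6527)), 101), -1)) = Mul(-45064, Pow(Add(Rational(138322763, 76307157), 101), -1)) = Mul(-45064, Pow(Rational(7845345620, 76307157), -1)) = Mul(-45064, Rational(76307157, 7845345620)) = Rational(-859676430762, 1961336405)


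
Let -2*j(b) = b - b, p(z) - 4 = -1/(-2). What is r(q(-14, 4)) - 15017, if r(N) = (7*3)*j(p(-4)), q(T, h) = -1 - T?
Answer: -15017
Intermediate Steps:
p(z) = 9/2 (p(z) = 4 - 1/(-2) = 4 - 1*(-1/2) = 4 + 1/2 = 9/2)
j(b) = 0 (j(b) = -(b - b)/2 = -1/2*0 = 0)
r(N) = 0 (r(N) = (7*3)*0 = 21*0 = 0)
r(q(-14, 4)) - 15017 = 0 - 15017 = -15017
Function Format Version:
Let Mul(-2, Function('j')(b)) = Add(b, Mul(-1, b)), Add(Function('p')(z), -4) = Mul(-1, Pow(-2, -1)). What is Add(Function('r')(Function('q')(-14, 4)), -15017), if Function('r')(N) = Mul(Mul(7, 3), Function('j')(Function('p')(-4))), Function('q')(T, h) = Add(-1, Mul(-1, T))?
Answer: -15017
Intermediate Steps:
Function('p')(z) = Rational(9, 2) (Function('p')(z) = Add(4, Mul(-1, Pow(-2, -1))) = Add(4, Mul(-1, Rational(-1, 2))) = Add(4, Rational(1, 2)) = Rational(9, 2))
Function('j')(b) = 0 (Function('j')(b) = Mul(Rational(-1, 2), Add(b, Mul(-1, b))) = Mul(Rational(-1, 2), 0) = 0)
Function('r')(N) = 0 (Function('r')(N) = Mul(Mul(7, 3), 0) = Mul(21, 0) = 0)
Add(Function('r')(Function('q')(-14, 4)), -15017) = Add(0, -15017) = -15017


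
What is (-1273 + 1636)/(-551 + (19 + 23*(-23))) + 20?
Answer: 20857/1061 ≈ 19.658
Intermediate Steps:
(-1273 + 1636)/(-551 + (19 + 23*(-23))) + 20 = 363/(-551 + (19 - 529)) + 20 = 363/(-551 - 510) + 20 = 363/(-1061) + 20 = 363*(-1/1061) + 20 = -363/1061 + 20 = 20857/1061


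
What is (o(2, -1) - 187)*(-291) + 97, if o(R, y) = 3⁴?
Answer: 30943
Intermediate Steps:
o(R, y) = 81
(o(2, -1) - 187)*(-291) + 97 = (81 - 187)*(-291) + 97 = -106*(-291) + 97 = 30846 + 97 = 30943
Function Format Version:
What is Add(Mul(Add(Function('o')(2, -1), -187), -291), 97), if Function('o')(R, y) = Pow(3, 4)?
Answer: 30943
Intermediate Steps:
Function('o')(R, y) = 81
Add(Mul(Add(Function('o')(2, -1), -187), -291), 97) = Add(Mul(Add(81, -187), -291), 97) = Add(Mul(-106, -291), 97) = Add(30846, 97) = 30943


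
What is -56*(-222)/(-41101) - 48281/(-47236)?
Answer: 1397159429/1941446836 ≈ 0.71965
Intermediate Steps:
-56*(-222)/(-41101) - 48281/(-47236) = 12432*(-1/41101) - 48281*(-1/47236) = -12432/41101 + 48281/47236 = 1397159429/1941446836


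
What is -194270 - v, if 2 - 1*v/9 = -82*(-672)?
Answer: 301648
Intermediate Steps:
v = -495918 (v = 18 - (-738)*(-672) = 18 - 9*55104 = 18 - 495936 = -495918)
-194270 - v = -194270 - 1*(-495918) = -194270 + 495918 = 301648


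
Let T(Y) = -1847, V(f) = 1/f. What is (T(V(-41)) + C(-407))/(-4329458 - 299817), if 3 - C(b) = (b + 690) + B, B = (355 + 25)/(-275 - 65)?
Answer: 7228/15739535 ≈ 0.00045923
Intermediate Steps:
B = -19/17 (B = 380/(-340) = 380*(-1/340) = -19/17 ≈ -1.1176)
C(b) = -11660/17 - b (C(b) = 3 - ((b + 690) - 19/17) = 3 - ((690 + b) - 19/17) = 3 - (11711/17 + b) = 3 + (-11711/17 - b) = -11660/17 - b)
(T(V(-41)) + C(-407))/(-4329458 - 299817) = (-1847 + (-11660/17 - 1*(-407)))/(-4329458 - 299817) = (-1847 + (-11660/17 + 407))/(-4629275) = (-1847 - 4741/17)*(-1/4629275) = -36140/17*(-1/4629275) = 7228/15739535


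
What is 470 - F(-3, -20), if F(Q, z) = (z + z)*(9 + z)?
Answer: 30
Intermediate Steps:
F(Q, z) = 2*z*(9 + z) (F(Q, z) = (2*z)*(9 + z) = 2*z*(9 + z))
470 - F(-3, -20) = 470 - 2*(-20)*(9 - 20) = 470 - 2*(-20)*(-11) = 470 - 1*440 = 470 - 440 = 30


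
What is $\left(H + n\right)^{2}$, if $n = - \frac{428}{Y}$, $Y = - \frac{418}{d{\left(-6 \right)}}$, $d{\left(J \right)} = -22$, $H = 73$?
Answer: $\frac{919681}{361} \approx 2547.6$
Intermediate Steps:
$Y = 19$ ($Y = - \frac{418}{-22} = \left(-418\right) \left(- \frac{1}{22}\right) = 19$)
$n = - \frac{428}{19} \approx -22.526$
$\left(H + n\right)^{2} = \left(73 - \frac{428}{19}\right)^{2} = \left(\frac{959}{19}\right)^{2} = \frac{919681}{361}$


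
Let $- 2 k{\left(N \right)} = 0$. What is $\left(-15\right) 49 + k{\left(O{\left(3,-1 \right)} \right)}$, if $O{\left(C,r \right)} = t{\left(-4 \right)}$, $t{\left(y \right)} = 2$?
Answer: $-735$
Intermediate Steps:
$O{\left(C,r \right)} = 2$
$k{\left(N \right)} = 0$ ($k{\left(N \right)} = \left(- \frac{1}{2}\right) 0 = 0$)
$\left(-15\right) 49 + k{\left(O{\left(3,-1 \right)} \right)} = \left(-15\right) 49 + 0 = -735 + 0 = -735$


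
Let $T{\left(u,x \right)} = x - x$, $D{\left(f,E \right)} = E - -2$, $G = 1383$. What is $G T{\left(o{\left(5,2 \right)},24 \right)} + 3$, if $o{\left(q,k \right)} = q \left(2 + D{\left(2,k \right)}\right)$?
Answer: $3$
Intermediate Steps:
$D{\left(f,E \right)} = 2 + E$ ($D{\left(f,E \right)} = E + 2 = 2 + E$)
$o{\left(q,k \right)} = q \left(4 + k\right)$ ($o{\left(q,k \right)} = q \left(2 + \left(2 + k\right)\right) = q \left(4 + k\right)$)
$T{\left(u,x \right)} = 0$
$G T{\left(o{\left(5,2 \right)},24 \right)} + 3 = 1383 \cdot 0 + 3 = 0 + 3 = 3$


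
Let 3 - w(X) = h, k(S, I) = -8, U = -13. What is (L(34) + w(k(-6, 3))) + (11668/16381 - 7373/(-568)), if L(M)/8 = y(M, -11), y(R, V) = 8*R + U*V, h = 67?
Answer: 30422556985/9304408 ≈ 3269.7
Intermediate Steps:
y(R, V) = -13*V + 8*R (y(R, V) = 8*R - 13*V = -13*V + 8*R)
w(X) = -64 (w(X) = 3 - 1*67 = 3 - 67 = -64)
L(M) = 1144 + 64*M (L(M) = 8*(-13*(-11) + 8*M) = 8*(143 + 8*M) = 1144 + 64*M)
(L(34) + w(k(-6, 3))) + (11668/16381 - 7373/(-568)) = ((1144 + 64*34) - 64) + (11668/16381 - 7373/(-568)) = ((1144 + 2176) - 64) + (11668*(1/16381) - 7373*(-1/568)) = (3320 - 64) + (11668/16381 + 7373/568) = 3256 + 127404537/9304408 = 30422556985/9304408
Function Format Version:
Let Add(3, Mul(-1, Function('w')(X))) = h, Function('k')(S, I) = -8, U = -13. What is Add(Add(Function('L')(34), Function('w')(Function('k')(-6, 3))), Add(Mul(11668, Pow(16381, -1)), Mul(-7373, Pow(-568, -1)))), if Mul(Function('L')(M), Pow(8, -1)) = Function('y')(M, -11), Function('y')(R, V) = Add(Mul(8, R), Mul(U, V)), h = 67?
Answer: Rational(30422556985, 9304408) ≈ 3269.7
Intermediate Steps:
Function('y')(R, V) = Add(Mul(-13, V), Mul(8, R)) (Function('y')(R, V) = Add(Mul(8, R), Mul(-13, V)) = Add(Mul(-13, V), Mul(8, R)))
Function('w')(X) = -64 (Function('w')(X) = Add(3, Mul(-1, 67)) = Add(3, -67) = -64)
Function('L')(M) = Add(1144, Mul(64, M)) (Function('L')(M) = Mul(8, Add(Mul(-13, -11), Mul(8, M))) = Mul(8, Add(143, Mul(8, M))) = Add(1144, Mul(64, M)))
Add(Add(Function('L')(34), Function('w')(Function('k')(-6, 3))), Add(Mul(11668, Pow(16381, -1)), Mul(-7373, Pow(-568, -1)))) = Add(Add(Add(1144, Mul(64, 34)), -64), Add(Mul(11668, Pow(16381, -1)), Mul(-7373, Pow(-568, -1)))) = Add(Add(Add(1144, 2176), -64), Add(Mul(11668, Rational(1, 16381)), Mul(-7373, Rational(-1, 568)))) = Add(Add(3320, -64), Add(Rational(11668, 16381), Rational(7373, 568))) = Add(3256, Rational(127404537, 9304408)) = Rational(30422556985, 9304408)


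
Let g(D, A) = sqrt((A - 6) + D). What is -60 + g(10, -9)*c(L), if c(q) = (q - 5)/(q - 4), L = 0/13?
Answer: -60 + 5*I*sqrt(5)/4 ≈ -60.0 + 2.7951*I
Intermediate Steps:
g(D, A) = sqrt(-6 + A + D) (g(D, A) = sqrt((-6 + A) + D) = sqrt(-6 + A + D))
L = 0 (L = 0*(1/13) = 0)
c(q) = (-5 + q)/(-4 + q)
-60 + g(10, -9)*c(L) = -60 + sqrt(-6 - 9 + 10)*((-5 + 0)/(-4 + 0)) = -60 + sqrt(-5)*(-5/(-4)) = -60 + (I*sqrt(5))*(-1/4*(-5)) = -60 + (I*sqrt(5))*(5/4) = -60 + 5*I*sqrt(5)/4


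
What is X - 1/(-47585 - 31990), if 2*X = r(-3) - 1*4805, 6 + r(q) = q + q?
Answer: -383312773/159150 ≈ -2408.5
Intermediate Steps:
r(q) = -6 + 2*q (r(q) = -6 + (q + q) = -6 + 2*q)
X = -4817/2 (X = ((-6 + 2*(-3)) - 1*4805)/2 = ((-6 - 6) - 4805)/2 = (-12 - 4805)/2 = (½)*(-4817) = -4817/2 ≈ -2408.5)
X - 1/(-47585 - 31990) = -4817/2 - 1/(-47585 - 31990) = -4817/2 - 1/(-79575) = -4817/2 - 1*(-1/79575) = -4817/2 + 1/79575 = -383312773/159150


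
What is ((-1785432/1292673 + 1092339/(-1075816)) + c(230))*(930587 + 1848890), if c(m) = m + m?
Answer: 589600433950295279739/463559432056 ≈ 1.2719e+9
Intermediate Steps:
c(m) = 2*m
((-1785432/1292673 + 1092339/(-1075816)) + c(230))*(930587 + 1848890) = ((-1785432/1292673 + 1092339/(-1075816)) + 2*230)*(930587 + 1848890) = ((-1785432*1/1292673 + 1092339*(-1/1075816)) + 460)*2779477 = ((-595144/430891 - 1092339/1075816) + 460)*2779477 = (-1110944481553/463559432056 + 460)*2779477 = (212126394264207/463559432056)*2779477 = 589600433950295279739/463559432056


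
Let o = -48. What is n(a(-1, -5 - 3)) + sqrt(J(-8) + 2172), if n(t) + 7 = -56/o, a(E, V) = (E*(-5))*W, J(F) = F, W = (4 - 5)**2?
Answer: -35/6 + 2*sqrt(541) ≈ 40.685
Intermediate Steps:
W = 1 (W = (-1)**2 = 1)
a(E, V) = -5*E (a(E, V) = (E*(-5))*1 = -5*E*1 = -5*E)
n(t) = -35/6 (n(t) = -7 - 56/(-48) = -7 - 56*(-1/48) = -7 + 7/6 = -35/6)
n(a(-1, -5 - 3)) + sqrt(J(-8) + 2172) = -35/6 + sqrt(-8 + 2172) = -35/6 + sqrt(2164) = -35/6 + 2*sqrt(541)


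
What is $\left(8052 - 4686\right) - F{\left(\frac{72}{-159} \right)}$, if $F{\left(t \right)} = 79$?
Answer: $3287$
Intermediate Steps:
$\left(8052 - 4686\right) - F{\left(\frac{72}{-159} \right)} = \left(8052 - 4686\right) - 79 = 3366 - 79 = 3287$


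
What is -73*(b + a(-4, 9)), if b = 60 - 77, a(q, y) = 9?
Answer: 584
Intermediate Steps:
b = -17
-73*(b + a(-4, 9)) = -73*(-17 + 9) = -73*(-8) = 584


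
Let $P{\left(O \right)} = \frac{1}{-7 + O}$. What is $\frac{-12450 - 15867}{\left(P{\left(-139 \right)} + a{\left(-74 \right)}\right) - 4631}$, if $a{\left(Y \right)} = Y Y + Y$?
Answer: $- \frac{4134282}{112565} \approx -36.728$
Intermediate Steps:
$a{\left(Y \right)} = Y + Y^{2}$ ($a{\left(Y \right)} = Y^{2} + Y = Y + Y^{2}$)
$\frac{-12450 - 15867}{\left(P{\left(-139 \right)} + a{\left(-74 \right)}\right) - 4631} = \frac{-12450 - 15867}{\left(\frac{1}{-7 - 139} - 74 \left(1 - 74\right)\right) - 4631} = - \frac{28317}{\left(\frac{1}{-146} - -5402\right) - 4631} = - \frac{28317}{\left(- \frac{1}{146} + 5402\right) - 4631} = - \frac{28317}{\frac{788691}{146} - 4631} = - \frac{28317}{\frac{112565}{146}} = \left(-28317\right) \frac{146}{112565} = - \frac{4134282}{112565}$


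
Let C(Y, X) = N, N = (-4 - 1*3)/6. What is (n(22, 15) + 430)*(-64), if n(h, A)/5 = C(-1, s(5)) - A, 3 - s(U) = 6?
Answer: -67040/3 ≈ -22347.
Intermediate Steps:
N = -7/6 (N = (-4 - 3)*(⅙) = -7*⅙ = -7/6 ≈ -1.1667)
s(U) = -3 (s(U) = 3 - 1*6 = 3 - 6 = -3)
C(Y, X) = -7/6
n(h, A) = -35/6 - 5*A (n(h, A) = 5*(-7/6 - A) = -35/6 - 5*A)
(n(22, 15) + 430)*(-64) = ((-35/6 - 5*15) + 430)*(-64) = ((-35/6 - 75) + 430)*(-64) = (-485/6 + 430)*(-64) = (2095/6)*(-64) = -67040/3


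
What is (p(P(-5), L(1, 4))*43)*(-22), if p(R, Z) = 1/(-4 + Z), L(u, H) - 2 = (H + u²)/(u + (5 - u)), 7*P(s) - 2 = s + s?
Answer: 946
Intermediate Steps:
P(s) = 2/7 + 2*s/7 (P(s) = 2/7 + (s + s)/7 = 2/7 + (2*s)/7 = 2/7 + 2*s/7)
L(u, H) = 2 + H/5 + u²/5 (L(u, H) = 2 + (H + u²)/(u + (5 - u)) = 2 + (H + u²)/5 = 2 + (H + u²)*(⅕) = 2 + (H/5 + u²/5) = 2 + H/5 + u²/5)
(p(P(-5), L(1, 4))*43)*(-22) = (43/(-4 + (2 + (⅕)*4 + (⅕)*1²)))*(-22) = (43/(-4 + (2 + ⅘ + (⅕)*1)))*(-22) = (43/(-4 + (2 + ⅘ + ⅕)))*(-22) = (43/(-4 + 3))*(-22) = (43/(-1))*(-22) = -1*43*(-22) = -43*(-22) = 946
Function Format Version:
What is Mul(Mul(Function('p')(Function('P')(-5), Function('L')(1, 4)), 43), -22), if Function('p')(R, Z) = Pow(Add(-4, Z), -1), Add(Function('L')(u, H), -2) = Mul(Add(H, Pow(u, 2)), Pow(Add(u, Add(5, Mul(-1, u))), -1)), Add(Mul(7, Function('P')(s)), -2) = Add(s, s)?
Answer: 946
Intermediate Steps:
Function('P')(s) = Add(Rational(2, 7), Mul(Rational(2, 7), s)) (Function('P')(s) = Add(Rational(2, 7), Mul(Rational(1, 7), Add(s, s))) = Add(Rational(2, 7), Mul(Rational(1, 7), Mul(2, s))) = Add(Rational(2, 7), Mul(Rational(2, 7), s)))
Function('L')(u, H) = Add(2, Mul(Rational(1, 5), H), Mul(Rational(1, 5), Pow(u, 2))) (Function('L')(u, H) = Add(2, Mul(Add(H, Pow(u, 2)), Pow(Add(u, Add(5, Mul(-1, u))), -1))) = Add(2, Mul(Add(H, Pow(u, 2)), Pow(5, -1))) = Add(2, Mul(Add(H, Pow(u, 2)), Rational(1, 5))) = Add(2, Add(Mul(Rational(1, 5), H), Mul(Rational(1, 5), Pow(u, 2)))) = Add(2, Mul(Rational(1, 5), H), Mul(Rational(1, 5), Pow(u, 2))))
Mul(Mul(Function('p')(Function('P')(-5), Function('L')(1, 4)), 43), -22) = Mul(Mul(Pow(Add(-4, Add(2, Mul(Rational(1, 5), 4), Mul(Rational(1, 5), Pow(1, 2)))), -1), 43), -22) = Mul(Mul(Pow(Add(-4, Add(2, Rational(4, 5), Mul(Rational(1, 5), 1))), -1), 43), -22) = Mul(Mul(Pow(Add(-4, Add(2, Rational(4, 5), Rational(1, 5))), -1), 43), -22) = Mul(Mul(Pow(Add(-4, 3), -1), 43), -22) = Mul(Mul(Pow(-1, -1), 43), -22) = Mul(Mul(-1, 43), -22) = Mul(-43, -22) = 946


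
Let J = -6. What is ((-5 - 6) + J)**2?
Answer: 289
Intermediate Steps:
((-5 - 6) + J)**2 = ((-5 - 6) - 6)**2 = (-11 - 6)**2 = (-17)**2 = 289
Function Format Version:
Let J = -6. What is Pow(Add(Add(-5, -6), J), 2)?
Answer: 289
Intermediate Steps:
Pow(Add(Add(-5, -6), J), 2) = Pow(Add(Add(-5, -6), -6), 2) = Pow(Add(-11, -6), 2) = Pow(-17, 2) = 289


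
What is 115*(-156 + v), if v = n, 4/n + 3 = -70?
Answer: -1310080/73 ≈ -17946.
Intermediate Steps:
n = -4/73 (n = 4/(-3 - 70) = 4/(-73) = 4*(-1/73) = -4/73 ≈ -0.054795)
v = -4/73 ≈ -0.054795
115*(-156 + v) = 115*(-156 - 4/73) = 115*(-11392/73) = -1310080/73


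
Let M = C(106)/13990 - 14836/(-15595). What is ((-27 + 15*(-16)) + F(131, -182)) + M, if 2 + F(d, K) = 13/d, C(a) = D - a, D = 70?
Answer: -765828284248/2858080055 ≈ -267.95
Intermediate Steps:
C(a) = 70 - a
F(d, K) = -2 + 13/d
M = 20699422/21817405 (M = (70 - 1*106)/13990 - 14836/(-15595) = (70 - 106)*(1/13990) - 14836*(-1/15595) = -36*1/13990 + 14836/15595 = -18/6995 + 14836/15595 = 20699422/21817405 ≈ 0.94876)
((-27 + 15*(-16)) + F(131, -182)) + M = ((-27 + 15*(-16)) + (-2 + 13/131)) + 20699422/21817405 = ((-27 - 240) + (-2 + 13*(1/131))) + 20699422/21817405 = (-267 + (-2 + 13/131)) + 20699422/21817405 = (-267 - 249/131) + 20699422/21817405 = -35226/131 + 20699422/21817405 = -765828284248/2858080055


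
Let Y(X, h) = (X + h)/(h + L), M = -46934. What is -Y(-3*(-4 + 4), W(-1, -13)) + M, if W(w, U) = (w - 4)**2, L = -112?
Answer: -4083233/87 ≈ -46934.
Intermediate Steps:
W(w, U) = (-4 + w)**2
Y(X, h) = (X + h)/(-112 + h) (Y(X, h) = (X + h)/(h - 112) = (X + h)/(-112 + h))
-Y(-3*(-4 + 4), W(-1, -13)) + M = -(-3*(-4 + 4) + (-4 - 1)**2)/(-112 + (-4 - 1)**2) - 46934 = -(-3*0 + (-5)**2)/(-112 + (-5)**2) - 46934 = -(0 + 25)/(-112 + 25) - 46934 = -25/(-87) - 46934 = -(-1)*25/87 - 46934 = -1*(-25/87) - 46934 = 25/87 - 46934 = -4083233/87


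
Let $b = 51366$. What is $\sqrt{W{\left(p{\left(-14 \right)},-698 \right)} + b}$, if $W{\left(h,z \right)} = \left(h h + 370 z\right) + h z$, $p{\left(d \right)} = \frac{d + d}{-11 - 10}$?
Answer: $\frac{i \sqrt{1870406}}{3} \approx 455.88 i$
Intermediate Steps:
$p{\left(d \right)} = - \frac{2 d}{21}$ ($p{\left(d \right)} = \frac{2 d}{-21} = 2 d \left(- \frac{1}{21}\right) = - \frac{2 d}{21}$)
$W{\left(h,z \right)} = h^{2} + 370 z + h z$ ($W{\left(h,z \right)} = \left(h^{2} + 370 z\right) + h z = h^{2} + 370 z + h z$)
$\sqrt{W{\left(p{\left(-14 \right)},-698 \right)} + b} = \sqrt{\left(\left(\left(- \frac{2}{21}\right) \left(-14\right)\right)^{2} + 370 \left(-698\right) + \left(- \frac{2}{21}\right) \left(-14\right) \left(-698\right)\right) + 51366} = \sqrt{\left(\left(\frac{4}{3}\right)^{2} - 258260 + \frac{4}{3} \left(-698\right)\right) + 51366} = \sqrt{\left(\frac{16}{9} - 258260 - \frac{2792}{3}\right) + 51366} = \sqrt{- \frac{2332700}{9} + 51366} = \sqrt{- \frac{1870406}{9}} = \frac{i \sqrt{1870406}}{3}$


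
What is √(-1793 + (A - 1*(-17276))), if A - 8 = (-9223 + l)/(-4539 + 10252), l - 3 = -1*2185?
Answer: √505535817414/5713 ≈ 124.45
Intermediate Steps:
l = -2182 (l = 3 - 1*2185 = 3 - 2185 = -2182)
A = 34299/5713 (A = 8 + (-9223 - 2182)/(-4539 + 10252) = 8 - 11405/5713 = 34299/5713 ≈ 6.0037)
√(-1793 + (A - 1*(-17276))) = √(-1793 + (34299/5713 - 1*(-17276))) = √(-1793 + (34299/5713 + 17276)) = √(-1793 + 98732087/5713) = √(88488678/5713) = √505535817414/5713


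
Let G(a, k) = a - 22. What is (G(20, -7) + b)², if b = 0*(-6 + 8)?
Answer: 4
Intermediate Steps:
G(a, k) = -22 + a
b = 0 (b = 0*2 = 0)
(G(20, -7) + b)² = ((-22 + 20) + 0)² = (-2 + 0)² = (-2)² = 4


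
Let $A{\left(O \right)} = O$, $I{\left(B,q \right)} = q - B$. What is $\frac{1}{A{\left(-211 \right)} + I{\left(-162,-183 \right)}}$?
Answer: $- \frac{1}{232} \approx -0.0043103$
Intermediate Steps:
$\frac{1}{A{\left(-211 \right)} + I{\left(-162,-183 \right)}} = \frac{1}{-211 - 21} = \frac{1}{-232} = - \frac{1}{232}$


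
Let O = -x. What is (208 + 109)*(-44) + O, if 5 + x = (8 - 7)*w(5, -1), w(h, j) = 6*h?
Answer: -13973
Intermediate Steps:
x = 25 (x = -5 + (8 - 7)*(6*5) = -5 + 1*30 = -5 + 30 = 25)
O = -25 (O = -1*25 = -25)
(208 + 109)*(-44) + O = (208 + 109)*(-44) - 25 = 317*(-44) - 25 = -13948 - 25 = -13973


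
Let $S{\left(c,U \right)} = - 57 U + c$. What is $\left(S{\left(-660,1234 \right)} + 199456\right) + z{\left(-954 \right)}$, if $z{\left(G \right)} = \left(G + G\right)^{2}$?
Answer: $3768922$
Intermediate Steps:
$z{\left(G \right)} = 4 G^{2}$ ($z{\left(G \right)} = \left(2 G\right)^{2} = 4 G^{2}$)
$S{\left(c,U \right)} = c - 57 U$
$\left(S{\left(-660,1234 \right)} + 199456\right) + z{\left(-954 \right)} = \left(\left(-660 - 70338\right) + 199456\right) + 4 \left(-954\right)^{2} = \left(\left(-660 - 70338\right) + 199456\right) + 4 \cdot 910116 = \left(-70998 + 199456\right) + 3640464 = 128458 + 3640464 = 3768922$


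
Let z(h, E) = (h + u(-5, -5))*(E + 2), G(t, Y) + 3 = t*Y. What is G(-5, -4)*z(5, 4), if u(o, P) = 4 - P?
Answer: 1428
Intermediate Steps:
G(t, Y) = -3 + Y*t (G(t, Y) = -3 + t*Y = -3 + Y*t)
z(h, E) = (2 + E)*(9 + h) (z(h, E) = (h + (4 - 1*(-5)))*(E + 2) = (h + (4 + 5))*(2 + E) = (h + 9)*(2 + E) = (9 + h)*(2 + E) = (2 + E)*(9 + h))
G(-5, -4)*z(5, 4) = (-3 - 4*(-5))*(18 + 2*5 + 9*4 + 4*5) = (-3 + 20)*(18 + 10 + 36 + 20) = 17*84 = 1428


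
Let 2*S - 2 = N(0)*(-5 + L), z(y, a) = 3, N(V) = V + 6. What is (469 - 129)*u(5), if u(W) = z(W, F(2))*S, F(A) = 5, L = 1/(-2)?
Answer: -15810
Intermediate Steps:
N(V) = 6 + V
L = -½ ≈ -0.50000
S = -31/2 (S = 1 + ((6 + 0)*(-5 - ½))/2 = 1 + (6*(-11/2))/2 = 1 + (½)*(-33) = 1 - 33/2 = -31/2 ≈ -15.500)
u(W) = -93/2 (u(W) = 3*(-31/2) = -93/2)
(469 - 129)*u(5) = (469 - 129)*(-93/2) = 340*(-93/2) = -15810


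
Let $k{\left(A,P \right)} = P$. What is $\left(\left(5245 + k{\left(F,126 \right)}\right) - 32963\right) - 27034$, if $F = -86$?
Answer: $-54626$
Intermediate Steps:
$\left(\left(5245 + k{\left(F,126 \right)}\right) - 32963\right) - 27034 = \left(\left(5245 + 126\right) - 32963\right) - 27034 = \left(5371 - 32963\right) - 27034 = -27592 - 27034 = -54626$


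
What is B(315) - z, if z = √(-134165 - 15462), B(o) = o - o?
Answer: -I*√149627 ≈ -386.82*I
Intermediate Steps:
B(o) = 0
z = I*√149627 (z = √(-149627) = I*√149627 ≈ 386.82*I)
B(315) - z = 0 - I*√149627 = -I*√149627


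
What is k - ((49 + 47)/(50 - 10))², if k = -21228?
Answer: -530844/25 ≈ -21234.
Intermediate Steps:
k - ((49 + 47)/(50 - 10))² = -21228 - ((49 + 47)/(50 - 10))² = -21228 - (96/40)² = -21228 - (96*(1/40))² = -21228 - (12/5)² = -21228 - 1*144/25 = -21228 - 144/25 = -530844/25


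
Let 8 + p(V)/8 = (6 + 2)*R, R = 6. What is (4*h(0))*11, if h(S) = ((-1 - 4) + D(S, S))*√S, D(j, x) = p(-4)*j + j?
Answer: 0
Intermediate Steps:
p(V) = 320 (p(V) = -64 + 8*((6 + 2)*6) = -64 + 8*(8*6) = -64 + 8*48 = -64 + 384 = 320)
D(j, x) = 321*j (D(j, x) = 320*j + j = 321*j)
h(S) = √S*(-5 + 321*S) (h(S) = ((-1 - 4) + 321*S)*√S = (-5 + 321*S)*√S = √S*(-5 + 321*S))
(4*h(0))*11 = (4*(√0*(-5 + 321*0)))*11 = (4*(0*(-5 + 0)))*11 = (4*(0*(-5)))*11 = (4*0)*11 = 0*11 = 0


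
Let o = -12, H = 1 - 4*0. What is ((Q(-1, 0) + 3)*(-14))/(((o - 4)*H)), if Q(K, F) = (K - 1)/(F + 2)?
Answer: 7/4 ≈ 1.7500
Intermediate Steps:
H = 1 (H = 1 + 0 = 1)
Q(K, F) = (-1 + K)/(2 + F)
((Q(-1, 0) + 3)*(-14))/(((o - 4)*H)) = (((-1 - 1)/(2 + 0) + 3)*(-14))/(((-12 - 4)*1)) = ((-2/2 + 3)*(-14))/((-16*1)) = (((½)*(-2) + 3)*(-14))/(-16) = ((-1 + 3)*(-14))*(-1/16) = (2*(-14))*(-1/16) = -28*(-1/16) = 7/4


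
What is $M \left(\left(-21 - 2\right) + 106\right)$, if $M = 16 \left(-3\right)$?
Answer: $-3984$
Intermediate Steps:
$M = -48$
$M \left(\left(-21 - 2\right) + 106\right) = - 48 \left(\left(-21 - 2\right) + 106\right) = - 48 \left(-23 + 106\right) = \left(-48\right) 83 = -3984$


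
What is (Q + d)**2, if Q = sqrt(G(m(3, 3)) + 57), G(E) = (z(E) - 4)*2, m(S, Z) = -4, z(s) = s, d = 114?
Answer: (114 + sqrt(41))**2 ≈ 14497.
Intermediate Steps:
G(E) = -8 + 2*E (G(E) = (E - 4)*2 = (-4 + E)*2 = -8 + 2*E)
Q = sqrt(41) (Q = sqrt((-8 + 2*(-4)) + 57) = sqrt((-8 - 8) + 57) = sqrt(-16 + 57) = sqrt(41) ≈ 6.4031)
(Q + d)**2 = (sqrt(41) + 114)**2 = (114 + sqrt(41))**2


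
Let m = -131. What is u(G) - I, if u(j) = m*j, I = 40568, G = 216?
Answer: -68864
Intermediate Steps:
u(j) = -131*j
u(G) - I = -131*216 - 1*40568 = -28296 - 40568 = -68864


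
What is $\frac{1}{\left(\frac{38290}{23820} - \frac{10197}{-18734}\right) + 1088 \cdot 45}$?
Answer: $\frac{11156097}{546226514555} \approx 2.0424 \cdot 10^{-5}$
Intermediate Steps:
$\frac{1}{\left(\frac{38290}{23820} - \frac{10197}{-18734}\right) + 1088 \cdot 45} = \frac{1}{\left(38290 \cdot \frac{1}{23820} - - \frac{10197}{18734}\right) + 48960} = \frac{1}{\left(\frac{3829}{2382} + \frac{10197}{18734}\right) + 48960} = \frac{1}{\frac{24005435}{11156097} + 48960} = \frac{1}{\frac{546226514555}{11156097}} = \frac{11156097}{546226514555}$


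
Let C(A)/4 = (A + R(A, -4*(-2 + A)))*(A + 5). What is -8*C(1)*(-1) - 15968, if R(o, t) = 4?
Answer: -15008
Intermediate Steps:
C(A) = 4*(4 + A)*(5 + A) (C(A) = 4*((A + 4)*(A + 5)) = 4*((4 + A)*(5 + A)) = 4*(4 + A)*(5 + A))
-8*C(1)*(-1) - 15968 = -8*(80 + 4*1² + 36*1)*(-1) - 15968 = -8*(80 + 4*1 + 36)*(-1) - 15968 = -8*(80 + 4 + 36)*(-1) - 15968 = -8*120*(-1) - 15968 = -960*(-1) - 15968 = 960 - 15968 = -15008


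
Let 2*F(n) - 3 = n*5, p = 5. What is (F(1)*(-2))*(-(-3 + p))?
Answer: 16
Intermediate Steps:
F(n) = 3/2 + 5*n/2 (F(n) = 3/2 + (n*5)/2 = 3/2 + (5*n)/2 = 3/2 + 5*n/2)
(F(1)*(-2))*(-(-3 + p)) = ((3/2 + (5/2)*1)*(-2))*(-(-3 + 5)) = ((3/2 + 5/2)*(-2))*(-1*2) = (4*(-2))*(-2) = -8*(-2) = 16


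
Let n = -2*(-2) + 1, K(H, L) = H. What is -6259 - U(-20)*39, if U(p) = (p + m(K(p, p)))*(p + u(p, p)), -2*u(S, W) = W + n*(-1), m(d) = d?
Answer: -17959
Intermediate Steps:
n = 5 (n = 4 + 1 = 5)
u(S, W) = 5/2 - W/2 (u(S, W) = -(W + 5*(-1))/2 = -(W - 5)/2 = -(-5 + W)/2 = 5/2 - W/2)
U(p) = 2*p*(5/2 + p/2) (U(p) = (p + p)*(p + (5/2 - p/2)) = (2*p)*(5/2 + p/2) = 2*p*(5/2 + p/2))
-6259 - U(-20)*39 = -6259 - (-20*(5 - 20))*39 = -6259 - (-20*(-15))*39 = -6259 - 300*39 = -6259 - 1*11700 = -6259 - 11700 = -17959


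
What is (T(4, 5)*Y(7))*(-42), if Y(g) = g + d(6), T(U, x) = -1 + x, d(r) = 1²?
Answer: -1344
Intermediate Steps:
d(r) = 1
Y(g) = 1 + g (Y(g) = g + 1 = 1 + g)
(T(4, 5)*Y(7))*(-42) = ((-1 + 5)*(1 + 7))*(-42) = (4*8)*(-42) = 32*(-42) = -1344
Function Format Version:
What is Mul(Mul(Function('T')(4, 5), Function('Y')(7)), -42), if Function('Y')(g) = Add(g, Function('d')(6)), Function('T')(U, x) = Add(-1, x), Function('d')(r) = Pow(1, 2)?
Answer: -1344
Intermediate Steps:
Function('d')(r) = 1
Function('Y')(g) = Add(1, g) (Function('Y')(g) = Add(g, 1) = Add(1, g))
Mul(Mul(Function('T')(4, 5), Function('Y')(7)), -42) = Mul(Mul(Add(-1, 5), Add(1, 7)), -42) = Mul(Mul(4, 8), -42) = Mul(32, -42) = -1344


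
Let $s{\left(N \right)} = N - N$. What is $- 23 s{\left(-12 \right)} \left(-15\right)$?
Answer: $0$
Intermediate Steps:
$s{\left(N \right)} = 0$
$- 23 s{\left(-12 \right)} \left(-15\right) = \left(-23\right) 0 \left(-15\right) = 0 \left(-15\right) = 0$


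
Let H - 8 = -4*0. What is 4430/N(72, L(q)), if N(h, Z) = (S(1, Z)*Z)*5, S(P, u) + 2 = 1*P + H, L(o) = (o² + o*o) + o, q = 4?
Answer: 443/126 ≈ 3.5159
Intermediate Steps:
L(o) = o + 2*o² (L(o) = (o² + o²) + o = 2*o² + o = o + 2*o²)
H = 8 (H = 8 - 4*0 = 8 + 0 = 8)
S(P, u) = 6 + P (S(P, u) = -2 + (1*P + 8) = -2 + (P + 8) = -2 + (8 + P) = 6 + P)
N(h, Z) = 35*Z (N(h, Z) = ((6 + 1)*Z)*5 = (7*Z)*5 = 35*Z)
4430/N(72, L(q)) = 4430/((35*(4*(1 + 2*4)))) = 4430/((35*(4*(1 + 8)))) = 4430/((35*(4*9))) = 4430/((35*36)) = 4430/1260 = 4430*(1/1260) = 443/126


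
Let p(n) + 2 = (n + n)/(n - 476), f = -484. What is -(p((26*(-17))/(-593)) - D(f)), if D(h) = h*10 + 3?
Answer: -40077289/8289 ≈ -4835.0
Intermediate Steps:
p(n) = -2 + 2*n/(-476 + n) (p(n) = -2 + (n + n)/(n - 476) = -2 + (2*n)/(-476 + n) = -2 + 2*n/(-476 + n))
D(h) = 3 + 10*h (D(h) = 10*h + 3 = 3 + 10*h)
-(p((26*(-17))/(-593)) - D(f)) = -(952/(-476 + (26*(-17))/(-593)) - (3 + 10*(-484))) = -(952/(-476 - 442*(-1/593)) - (3 - 4840)) = -(952/(-476 + 442/593) - 1*(-4837)) = -(952/(-281826/593) + 4837) = -(952*(-593/281826) + 4837) = -(-16604/8289 + 4837) = -1*40077289/8289 = -40077289/8289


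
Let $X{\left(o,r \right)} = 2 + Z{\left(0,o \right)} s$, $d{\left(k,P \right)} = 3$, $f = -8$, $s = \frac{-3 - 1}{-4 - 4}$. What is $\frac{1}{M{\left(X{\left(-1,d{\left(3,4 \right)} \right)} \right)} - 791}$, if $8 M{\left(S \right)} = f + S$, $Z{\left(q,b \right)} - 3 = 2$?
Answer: $- \frac{16}{12663} \approx -0.0012635$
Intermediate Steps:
$Z{\left(q,b \right)} = 5$ ($Z{\left(q,b \right)} = 3 + 2 = 5$)
$s = \frac{1}{2}$ ($s = - \frac{4}{-8} = \left(-4\right) \left(- \frac{1}{8}\right) = \frac{1}{2} \approx 0.5$)
$X{\left(o,r \right)} = \frac{9}{2}$ ($X{\left(o,r \right)} = 2 + 5 \cdot \frac{1}{2} = 2 + \frac{5}{2} = \frac{9}{2}$)
$M{\left(S \right)} = -1 + \frac{S}{8}$ ($M{\left(S \right)} = \frac{-8 + S}{8} = -1 + \frac{S}{8}$)
$\frac{1}{M{\left(X{\left(-1,d{\left(3,4 \right)} \right)} \right)} - 791} = \frac{1}{\left(-1 + \frac{1}{8} \cdot \frac{9}{2}\right) - 791} = \frac{1}{\left(-1 + \frac{9}{16}\right) - 791} = \frac{1}{- \frac{7}{16} - 791} = \frac{1}{- \frac{12663}{16}} = - \frac{16}{12663}$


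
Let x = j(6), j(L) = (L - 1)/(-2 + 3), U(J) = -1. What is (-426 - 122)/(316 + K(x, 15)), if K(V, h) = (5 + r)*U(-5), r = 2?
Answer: -548/309 ≈ -1.7735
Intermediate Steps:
j(L) = -1 + L (j(L) = (-1 + L)/1 = (-1 + L)*1 = -1 + L)
x = 5 (x = -1 + 6 = 5)
K(V, h) = -7 (K(V, h) = (5 + 2)*(-1) = 7*(-1) = -7)
(-426 - 122)/(316 + K(x, 15)) = (-426 - 122)/(316 - 7) = -548/309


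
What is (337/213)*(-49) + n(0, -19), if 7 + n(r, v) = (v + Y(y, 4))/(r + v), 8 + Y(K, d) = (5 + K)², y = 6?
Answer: -362098/4047 ≈ -89.473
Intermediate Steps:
Y(K, d) = -8 + (5 + K)²
n(r, v) = -7 + (113 + v)/(r + v) (n(r, v) = -7 + (v + (-8 + (5 + 6)²))/(r + v) = -7 + (v + (-8 + 11²))/(r + v) = -7 + (v + (-8 + 121))/(r + v) = -7 + (v + 113)/(r + v) = -7 + (113 + v)/(r + v))
(337/213)*(-49) + n(0, -19) = (337/213)*(-49) + (113 - 7*0 - 6*(-19))/(0 - 19) = (337*(1/213))*(-49) + (113 + 0 + 114)/(-19) = (337/213)*(-49) - 1/19*227 = -16513/213 - 227/19 = -362098/4047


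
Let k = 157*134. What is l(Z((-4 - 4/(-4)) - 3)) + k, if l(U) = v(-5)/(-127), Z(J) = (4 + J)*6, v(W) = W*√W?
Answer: 21038 + 5*I*√5/127 ≈ 21038.0 + 0.088034*I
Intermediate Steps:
v(W) = W^(3/2)
Z(J) = 24 + 6*J
k = 21038
l(U) = 5*I*√5/127 (l(U) = (-5)^(3/2)/(-127) = -5*I*√5*(-1/127) = 5*I*√5/127)
l(Z((-4 - 4/(-4)) - 3)) + k = 5*I*√5/127 + 21038 = 21038 + 5*I*√5/127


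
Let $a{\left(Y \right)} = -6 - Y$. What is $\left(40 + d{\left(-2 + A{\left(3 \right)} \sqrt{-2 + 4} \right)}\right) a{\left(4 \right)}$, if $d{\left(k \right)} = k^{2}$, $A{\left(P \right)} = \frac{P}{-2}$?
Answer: $-485 - 60 \sqrt{2} \approx -569.85$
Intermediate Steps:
$A{\left(P \right)} = - \frac{P}{2}$ ($A{\left(P \right)} = P \left(- \frac{1}{2}\right) = - \frac{P}{2}$)
$\left(40 + d{\left(-2 + A{\left(3 \right)} \sqrt{-2 + 4} \right)}\right) a{\left(4 \right)} = \left(40 + \left(-2 + \left(- \frac{1}{2}\right) 3 \sqrt{-2 + 4}\right)^{2}\right) \left(-6 - 4\right) = \left(40 + \left(-2 - \frac{3 \sqrt{2}}{2}\right)^{2}\right) \left(-6 - 4\right) = \left(40 + \left(-2 - \frac{3 \sqrt{2}}{2}\right)^{2}\right) \left(-10\right) = -400 - 10 \left(-2 - \frac{3 \sqrt{2}}{2}\right)^{2}$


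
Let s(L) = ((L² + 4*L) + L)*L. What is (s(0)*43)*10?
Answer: 0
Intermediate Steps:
s(L) = L*(L² + 5*L) (s(L) = (L² + 5*L)*L = L*(L² + 5*L))
(s(0)*43)*10 = ((0²*(5 + 0))*43)*10 = ((0*5)*43)*10 = (0*43)*10 = 0*10 = 0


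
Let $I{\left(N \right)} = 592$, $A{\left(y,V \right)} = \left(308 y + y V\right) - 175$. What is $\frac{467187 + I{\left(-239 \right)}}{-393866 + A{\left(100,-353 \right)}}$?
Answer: $- \frac{35983}{30657} \approx -1.1737$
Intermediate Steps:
$A{\left(y,V \right)} = -175 + 308 y + V y$ ($A{\left(y,V \right)} = \left(308 y + V y\right) - 175 = -175 + 308 y + V y$)
$\frac{467187 + I{\left(-239 \right)}}{-393866 + A{\left(100,-353 \right)}} = \frac{467187 + 592}{-393866 - 4675} = \frac{467779}{-393866 - 4675} = \frac{467779}{-398541} = 467779 \left(- \frac{1}{398541}\right) = - \frac{35983}{30657}$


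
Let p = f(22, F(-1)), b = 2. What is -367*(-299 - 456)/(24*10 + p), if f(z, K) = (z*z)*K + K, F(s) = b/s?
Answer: -55417/146 ≈ -379.57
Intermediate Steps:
F(s) = 2/s
f(z, K) = K + K*z² (f(z, K) = z²*K + K = K*z² + K = K + K*z²)
p = -970 (p = (2/(-1))*(1 + 22²) = (2*(-1))*(1 + 484) = -2*485 = -970)
-367*(-299 - 456)/(24*10 + p) = -367*(-299 - 456)/(24*10 - 970) = -367*(-755/(240 - 970)) = -367/((-730*(-1/755))) = -367/146/151 = -367*151/146 = -55417/146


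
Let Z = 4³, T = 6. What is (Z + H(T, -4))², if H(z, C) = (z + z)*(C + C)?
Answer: 1024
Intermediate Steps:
Z = 64
H(z, C) = 4*C*z (H(z, C) = (2*z)*(2*C) = 4*C*z)
(Z + H(T, -4))² = (64 + 4*(-4)*6)² = (64 - 96)² = (-32)² = 1024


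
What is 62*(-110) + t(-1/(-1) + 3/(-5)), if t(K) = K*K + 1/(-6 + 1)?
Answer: -170501/25 ≈ -6820.0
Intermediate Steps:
t(K) = -1/5 + K**2 (t(K) = K**2 + 1/(-5) = K**2 - 1/5 = -1/5 + K**2)
62*(-110) + t(-1/(-1) + 3/(-5)) = 62*(-110) + (-1/5 + (-1/(-1) + 3/(-5))**2) = -6820 + (-1/5 + (-1*(-1) + 3*(-1/5))**2) = -6820 + (-1/5 + (1 - 3/5)**2) = -6820 + (-1/5 + (2/5)**2) = -6820 + (-1/5 + 4/25) = -6820 - 1/25 = -170501/25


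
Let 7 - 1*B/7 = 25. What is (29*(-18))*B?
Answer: 65772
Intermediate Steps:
B = -126 (B = 49 - 7*25 = 49 - 175 = -126)
(29*(-18))*B = (29*(-18))*(-126) = -522*(-126) = 65772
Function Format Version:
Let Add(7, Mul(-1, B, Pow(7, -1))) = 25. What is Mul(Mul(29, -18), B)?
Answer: 65772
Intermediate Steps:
B = -126 (B = Add(49, Mul(-7, 25)) = Add(49, -175) = -126)
Mul(Mul(29, -18), B) = Mul(Mul(29, -18), -126) = Mul(-522, -126) = 65772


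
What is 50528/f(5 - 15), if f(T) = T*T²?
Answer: -6316/125 ≈ -50.528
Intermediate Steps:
f(T) = T³
50528/f(5 - 15) = 50528/((5 - 15)³) = 50528/((-10)³) = 50528/(-1000) = 50528*(-1/1000) = -6316/125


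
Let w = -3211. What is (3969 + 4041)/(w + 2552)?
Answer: -8010/659 ≈ -12.155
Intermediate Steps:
(3969 + 4041)/(w + 2552) = (3969 + 4041)/(-3211 + 2552) = 8010/(-659) = 8010*(-1/659) = -8010/659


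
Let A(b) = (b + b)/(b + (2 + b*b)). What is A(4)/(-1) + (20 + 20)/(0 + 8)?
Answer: 51/11 ≈ 4.6364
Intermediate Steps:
A(b) = 2*b/(2 + b + b²) (A(b) = (2*b)/(b + (2 + b²)) = (2*b)/(2 + b + b²) = 2*b/(2 + b + b²))
A(4)/(-1) + (20 + 20)/(0 + 8) = (2*4/(2 + 4 + 4²))/(-1) + (20 + 20)/(0 + 8) = -2*4/(2 + 4 + 16) + 40/8 = -2*4/22 + 40*(⅛) = -2*4/22 + 5 = -1*4/11 + 5 = -4/11 + 5 = 51/11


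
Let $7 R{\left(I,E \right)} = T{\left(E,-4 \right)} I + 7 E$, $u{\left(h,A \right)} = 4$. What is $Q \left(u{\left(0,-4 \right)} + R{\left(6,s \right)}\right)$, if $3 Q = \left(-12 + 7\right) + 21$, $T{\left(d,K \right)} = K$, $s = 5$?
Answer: $\frac{208}{7} \approx 29.714$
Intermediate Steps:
$Q = \frac{16}{3}$ ($Q = \frac{\left(-12 + 7\right) + 21}{3} = \frac{-5 + 21}{3} = \frac{1}{3} \cdot 16 = \frac{16}{3} \approx 5.3333$)
$R{\left(I,E \right)} = E - \frac{4 I}{7}$ ($R{\left(I,E \right)} = \frac{- 4 I + 7 E}{7} = E - \frac{4 I}{7}$)
$Q \left(u{\left(0,-4 \right)} + R{\left(6,s \right)}\right) = \frac{16 \left(4 + \left(5 - \frac{24}{7}\right)\right)}{3} = \frac{16 \left(4 + \frac{11}{7}\right)}{3} = \frac{16}{3} \cdot \frac{39}{7} = \frac{208}{7}$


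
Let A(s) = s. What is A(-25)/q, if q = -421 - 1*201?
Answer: 25/622 ≈ 0.040193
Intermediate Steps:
q = -622 (q = -421 - 201 = -622)
A(-25)/q = -25/(-622) = -25*(-1/622) = 25/622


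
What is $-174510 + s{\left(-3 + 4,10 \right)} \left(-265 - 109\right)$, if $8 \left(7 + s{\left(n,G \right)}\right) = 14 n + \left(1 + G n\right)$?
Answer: $- \frac{692243}{4} \approx -1.7306 \cdot 10^{5}$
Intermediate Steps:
$s{\left(n,G \right)} = - \frac{55}{8} + \frac{7 n}{4} + \frac{G n}{8}$ ($s{\left(n,G \right)} = -7 + \frac{14 n + \left(1 + G n\right)}{8} = -7 + \frac{1 + 14 n + G n}{8} = -7 + \left(\frac{1}{8} + \frac{7 n}{4} + \frac{G n}{8}\right) = - \frac{55}{8} + \frac{7 n}{4} + \frac{G n}{8}$)
$-174510 + s{\left(-3 + 4,10 \right)} \left(-265 - 109\right) = -174510 + \left(- \frac{55}{8} + \frac{7 \left(-3 + 4\right)}{4} + \frac{1}{8} \cdot 10 \left(-3 + 4\right)\right) \left(-265 - 109\right) = -174510 + \left(- \frac{55}{8} + \frac{7}{4} \cdot 1 + \frac{1}{8} \cdot 10 \cdot 1\right) \left(-374\right) = -174510 + \left(- \frac{55}{8} + \frac{7}{4} + \frac{5}{4}\right) \left(-374\right) = -174510 - - \frac{5797}{4} = -174510 + \frac{5797}{4} = - \frac{692243}{4}$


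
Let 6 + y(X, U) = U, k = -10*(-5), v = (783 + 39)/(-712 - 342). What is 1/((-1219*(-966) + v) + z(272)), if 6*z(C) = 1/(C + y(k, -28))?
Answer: 2604/3066348587 ≈ 8.4922e-7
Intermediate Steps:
v = -411/527 (v = 822/(-1054) = 822*(-1/1054) = -411/527 ≈ -0.77989)
k = 50
y(X, U) = -6 + U
z(C) = 1/(6*(-34 + C)) (z(C) = 1/(6*(C + (-6 - 28))) = 1/(6*(C - 34)) = 1/(6*(-34 + C)))
1/((-1219*(-966) + v) + z(272)) = 1/((-1219*(-966) - 411/527) + 1/(6*(-34 + 272))) = 1/((1177554 - 411/527) + (⅙)/238) = 1/(620570547/527 + (⅙)*(1/238)) = 1/(620570547/527 + 1/1428) = 1/(3066348587/2604) = 2604/3066348587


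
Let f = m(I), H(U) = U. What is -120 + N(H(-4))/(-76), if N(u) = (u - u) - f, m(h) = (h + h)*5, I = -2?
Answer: -2285/19 ≈ -120.26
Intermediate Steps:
m(h) = 10*h (m(h) = (2*h)*5 = 10*h)
f = -20 (f = 10*(-2) = -20)
N(u) = 20 (N(u) = (u - u) - 1*(-20) = 0 + 20 = 20)
-120 + N(H(-4))/(-76) = -120 + 20/(-76) = -120 - 1/76*20 = -120 - 5/19 = -2285/19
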